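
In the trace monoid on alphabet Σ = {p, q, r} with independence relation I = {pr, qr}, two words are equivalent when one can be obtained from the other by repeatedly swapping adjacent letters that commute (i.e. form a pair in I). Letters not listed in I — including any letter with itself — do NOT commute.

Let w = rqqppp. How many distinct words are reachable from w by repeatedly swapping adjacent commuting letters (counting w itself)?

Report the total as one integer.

6

#0=r has no predecessor
#1=q has no predecessor
#2=q depends on [1:q]
#3=p depends on [2:q]
#4=p depends on [3:p]
#5=p depends on [4:p]
sources: [0:r, 1:q]
N(rest) = Σ N(rest − s) over sources s of rest; N(one piece) = 1:
  size 1 → [0]=1  [5]=1
  size 2 → [0,5]=2  [4,5]=1
  size 3 → [0,4,5]=3  [3,4,5]=1
  size 4 → [0,3,4,5]=4  [2,3,4,5]=1
  first=0(r) contributes 1
  first=1(q) contributes 5
|[w]| = 6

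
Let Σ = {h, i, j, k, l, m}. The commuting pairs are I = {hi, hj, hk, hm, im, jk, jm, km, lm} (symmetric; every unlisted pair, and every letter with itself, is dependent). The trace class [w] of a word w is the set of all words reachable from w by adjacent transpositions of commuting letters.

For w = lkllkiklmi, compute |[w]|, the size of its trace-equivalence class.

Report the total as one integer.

10

0(l) covers ∅
1(k) covers 0:l
2(l) covers 1:k
3(l) covers 2:l
4(k) covers 3:l
5(i) covers 4:k
6(k) covers 5:i
7(l) covers 6:k
8(m) covers ∅
9(i) covers 7:l
floor of heap: 0:l, 8:m
completions by unplaced set U, small U first (add the entries for U minus each lowest piece of U):
  |U|=1: {8}:1  {9}:1
  |U|=2: {7,9}:1  {8,9}:2
  |U|=3: {6,7,9}:1  {7,8,9}:3
  |U|=4: {5,6,7,9}:1  {6,7,8,9}:4
  |U|=5: {4,5,6,7,9}:1  {5,6,7,8,9}:5
  |U|=6: {3,4,5,6,7,9}:1  {4,5,6,7,8,9}:6
  |U|=7: {2,3,4,5,6,7,9}:1  {3,4,5,6,7,8,9}:7
  |U|=8: {1,2,3,4,5,6,7,9}:1  {2,3,4,5,6,7,8,9}:8
  start at 0(l): 9
  start at 8(m): 1
sum over floor = 10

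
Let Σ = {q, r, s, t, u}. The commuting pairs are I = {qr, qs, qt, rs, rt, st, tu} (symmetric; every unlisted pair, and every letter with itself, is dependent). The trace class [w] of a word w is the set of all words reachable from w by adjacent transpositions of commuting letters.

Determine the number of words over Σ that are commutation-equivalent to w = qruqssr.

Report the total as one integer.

24

0(q) covers ∅
1(r) covers ∅
2(u) covers 0:q, 1:r
3(q) covers 2:u
4(s) covers 2:u
5(s) covers 4:s
6(r) covers 2:u
floor of heap: 0:q, 1:r
completions by unplaced set U, small U first (add the entries for U minus each lowest piece of U):
  |U|=1: {3}:1  {5}:1  {6}:1
  |U|=2: {3,5}:2  {3,6}:2  {4,5}:1  {5,6}:2
  |U|=3: {3,4,5}:3  {3,5,6}:6  {4,5,6}:3
  |U|=4: {3,4,5,6}:12
  |U|=5: {2,3,4,5,6}:12
  start at 0(q): 12
  start at 1(r): 12
sum over floor = 24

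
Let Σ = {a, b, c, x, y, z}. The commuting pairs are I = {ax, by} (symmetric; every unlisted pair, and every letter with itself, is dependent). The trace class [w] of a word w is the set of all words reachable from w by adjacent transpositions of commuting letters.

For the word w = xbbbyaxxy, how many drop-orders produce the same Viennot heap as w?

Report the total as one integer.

12

piece 0:x — minimal
piece 1:b rests on {0:x}
piece 2:b rests on {1:b}
piece 3:b rests on {2:b}
piece 4:y rests on {0:x}
piece 5:a rests on {3:b, 4:y}
piece 6:x rests on {3:b, 4:y}
piece 7:x rests on {6:x}
piece 8:y rests on {5:a, 7:x}
minimal pieces: {0:x}
ways to finish when only these pieces remain (= sum over removing one remaining piece with nothing left below it):
  1 left: {8}→1
  2 left: {5,8}→1  {7,8}→1
  3 left: {5,7,8}→2  {6,7,8}→1
  4 left: {5,6,7,8}→3
  5 left: {3,5,6,7,8}→3  {4,5,6,7,8}→3
  6 left: {2,3,5,6,7,8}→3  {3,4,5,6,7,8}→6
  7 left: {1,2,3,5,6,7,8}→3  {2,3,4,5,6,7,8}→9
  placing 0:x first → 12 extensions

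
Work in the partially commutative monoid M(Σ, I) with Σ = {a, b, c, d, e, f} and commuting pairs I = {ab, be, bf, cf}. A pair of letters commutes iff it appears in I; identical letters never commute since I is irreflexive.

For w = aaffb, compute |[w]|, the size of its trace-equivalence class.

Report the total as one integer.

#0=a has no predecessor
#1=a depends on [0:a]
#2=f depends on [1:a]
#3=f depends on [2:f]
#4=b has no predecessor
sources: [0:a, 4:b]
N(rest) = Σ N(rest − s) over sources s of rest; N(one piece) = 1:
  size 1 → [3]=1  [4]=1
  size 2 → [2,3]=1  [3,4]=2
  size 3 → [1,2,3]=1  [2,3,4]=3
  first=0(a) contributes 4
  first=4(b) contributes 1
|[w]| = 5

5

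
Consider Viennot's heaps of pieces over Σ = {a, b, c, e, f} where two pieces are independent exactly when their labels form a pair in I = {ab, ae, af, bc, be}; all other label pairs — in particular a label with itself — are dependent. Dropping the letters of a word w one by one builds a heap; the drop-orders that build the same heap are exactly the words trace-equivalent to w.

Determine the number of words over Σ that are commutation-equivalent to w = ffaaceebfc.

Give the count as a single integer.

28

piece 0:f — minimal
piece 1:f rests on {0:f}
piece 2:a — minimal
piece 3:a rests on {2:a}
piece 4:c rests on {1:f, 3:a}
piece 5:e rests on {4:c}
piece 6:e rests on {5:e}
piece 7:b rests on {1:f}
piece 8:f rests on {6:e, 7:b}
piece 9:c rests on {8:f}
minimal pieces: {0:f, 2:a}
ways to finish when only these pieces remain (= sum over removing one remaining piece with nothing left below it):
  1 left: {9}→1
  2 left: {8,9}→1
  3 left: {6,8,9}→1  {7,8,9}→1
  4 left: {5,6,8,9}→1  {6,7,8,9}→2
  5 left: {4,5,6,8,9}→1  {5,6,7,8,9}→3
  6 left: {3,4,5,6,8,9}→1  {4,5,6,7,8,9}→4
  7 left: {1,4,5,6,7,8,9}→4  {2,3,4,5,6,8,9}→1  {3,4,5,6,7,8,9}→5
  8 left: {0,1,4,5,6,7,8,9}→4  {1,3,4,5,6,7,8,9}→9  {2,3,4,5,6,7,8,9}→6
  placing 0:f first → 15 extensions
  placing 2:a first → 13 extensions
total linear extensions = 28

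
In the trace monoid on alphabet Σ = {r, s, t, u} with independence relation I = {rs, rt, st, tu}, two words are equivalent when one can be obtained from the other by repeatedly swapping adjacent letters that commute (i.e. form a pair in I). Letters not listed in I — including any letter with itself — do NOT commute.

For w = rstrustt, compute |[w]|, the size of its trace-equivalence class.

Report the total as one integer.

168

#0=r has no predecessor
#1=s has no predecessor
#2=t has no predecessor
#3=r depends on [0:r]
#4=u depends on [1:s, 3:r]
#5=s depends on [4:u]
#6=t depends on [2:t]
#7=t depends on [6:t]
sources: [0:r, 1:s, 2:t]
N(rest) = Σ N(rest − s) over sources s of rest; N(one piece) = 1:
  size 1 → [5]=1  [7]=1
  size 2 → [4,5]=1  [5,7]=2  [6,7]=1
  size 3 → [1,4,5]=1  [2,6,7]=1  [3,4,5]=1  [4,5,7]=3  [5,6,7]=3
  size 4 → [0,3,4,5]=1  [1,3,4,5]=2  [1,4,5,7]=4  [2,5,6,7]=4  [3,4,5,7]=4  [4,5,6,7]=6
  size 5 → [0,1,3,4,5]=3  [0,3,4,5,7]=5  [1,3,4,5,7]=10  [1,4,5,6,7]=10  [2,4,5,6,7]=10  [3,4,5,6,7]=10
  size 6 → [0,1,3,4,5,7]=18  [0,3,4,5,6,7]=15  [1,2,4,5,6,7]=20  [1,3,4,5,6,7]=30  [2,3,4,5,6,7]=20
  first=0(r) contributes 70
  first=1(s) contributes 35
  first=2(t) contributes 63
|[w]| = 168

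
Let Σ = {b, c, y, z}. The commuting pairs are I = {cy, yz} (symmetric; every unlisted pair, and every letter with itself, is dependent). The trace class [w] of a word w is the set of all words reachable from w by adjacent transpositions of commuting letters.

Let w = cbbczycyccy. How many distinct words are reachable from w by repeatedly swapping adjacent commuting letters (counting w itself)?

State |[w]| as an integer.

56

piece 0:c — minimal
piece 1:b rests on {0:c}
piece 2:b rests on {1:b}
piece 3:c rests on {2:b}
piece 4:z rests on {3:c}
piece 5:y rests on {2:b}
piece 6:c rests on {4:z}
piece 7:y rests on {5:y}
piece 8:c rests on {6:c}
piece 9:c rests on {8:c}
piece 10:y rests on {7:y}
minimal pieces: {0:c}
ways to finish when only these pieces remain (= sum over removing one remaining piece with nothing left below it):
  1 left: {9}→1  {10}→1
  2 left: {7,10}→1  {8,9}→1  {9,10}→2
  3 left: {5,7,10}→1  {6,8,9}→1  {7,9,10}→3  {8,9,10}→3
  4 left: {4,6,8,9}→1  {5,7,9,10}→4  {6,8,9,10}→4  {7,8,9,10}→6
  5 left: {3,4,6,8,9}→1  {4,6,8,9,10}→5  {5,7,8,9,10}→10  {6,7,8,9,10}→10
  6 left: {3,4,6,8,9,10}→6  {4,6,7,8,9,10}→15  {5,6,7,8,9,10}→20
  7 left: {3,4,6,7,8,9,10}→21  {4,5,6,7,8,9,10}→35
  8 left: {3,4,5,6,7,8,9,10}→56
  9 left: {2,3,4,5,6,7,8,9,10}→56
  placing 0:c first → 56 extensions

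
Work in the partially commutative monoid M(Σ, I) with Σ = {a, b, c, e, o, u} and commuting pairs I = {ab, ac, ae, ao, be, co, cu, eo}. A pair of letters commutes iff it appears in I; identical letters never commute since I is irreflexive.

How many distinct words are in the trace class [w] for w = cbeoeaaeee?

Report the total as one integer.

piece 0:c — minimal
piece 1:b rests on {0:c}
piece 2:e rests on {0:c}
piece 3:o rests on {1:b}
piece 4:e rests on {2:e}
piece 5:a — minimal
piece 6:a rests on {5:a}
piece 7:e rests on {4:e}
piece 8:e rests on {7:e}
piece 9:e rests on {8:e}
minimal pieces: {0:c, 5:a}
ways to finish when only these pieces remain (= sum over removing one remaining piece with nothing left below it):
  1 left: {3}→1  {6}→1  {9}→1
  2 left: {1,3}→1  {3,6}→2  {3,9}→2  {5,6}→1  {6,9}→2  {8,9}→1
  3 left: {1,3,6}→3  {1,3,9}→3  {3,5,6}→3  {3,6,9}→6  {3,8,9}→3  {5,6,9}→3  {6,8,9}→3  {7,8,9}→1
  4 left: {1,3,5,6}→6  {1,3,6,9}→12  {1,3,8,9}→6  {3,5,6,9}→12  {3,6,8,9}→12  {3,7,8,9}→4  {4,7,8,9}→1  {5,6,8,9}→6  {6,7,8,9}→4
  5 left: {1,3,5,6,9}→30  {1,3,6,8,9}→30  {1,3,7,8,9}→10  {2,4,7,8,9}→1  {3,4,7,8,9}→5  {3,5,6,8,9}→30  {3,6,7,8,9}→20  {4,6,7,8,9}→5  {5,6,7,8,9}→10
  6 left: {1,3,4,7,8,9}→15  {1,3,5,6,8,9}→90  {1,3,6,7,8,9}→60  {2,3,4,7,8,9}→6  {2,4,6,7,8,9}→6  {3,4,6,7,8,9}→30  {3,5,6,7,8,9}→60  {4,5,6,7,8,9}→15
  7 left: {1,2,3,4,7,8,9}→21  {1,3,4,6,7,8,9}→105  {1,3,5,6,7,8,9}→210  {2,3,4,6,7,8,9}→42  {2,4,5,6,7,8,9}→21  {3,4,5,6,7,8,9}→105
  8 left: {0,1,2,3,4,7,8,9}→21  {1,2,3,4,6,7,8,9}→168  {1,3,4,5,6,7,8,9}→420  {2,3,4,5,6,7,8,9}→168
  placing 0:c first → 756 extensions
  placing 5:a first → 189 extensions
total linear extensions = 945

945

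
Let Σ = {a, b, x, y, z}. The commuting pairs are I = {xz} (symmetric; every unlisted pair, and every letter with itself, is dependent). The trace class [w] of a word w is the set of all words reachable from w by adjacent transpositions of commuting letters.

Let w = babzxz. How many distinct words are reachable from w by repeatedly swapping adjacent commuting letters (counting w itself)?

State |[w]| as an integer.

piece 0:b — minimal
piece 1:a rests on {0:b}
piece 2:b rests on {1:a}
piece 3:z rests on {2:b}
piece 4:x rests on {2:b}
piece 5:z rests on {3:z}
minimal pieces: {0:b}
ways to finish when only these pieces remain (= sum over removing one remaining piece with nothing left below it):
  1 left: {4}→1  {5}→1
  2 left: {3,5}→1  {4,5}→2
  3 left: {3,4,5}→3
  4 left: {2,3,4,5}→3
  placing 0:b first → 3 extensions

3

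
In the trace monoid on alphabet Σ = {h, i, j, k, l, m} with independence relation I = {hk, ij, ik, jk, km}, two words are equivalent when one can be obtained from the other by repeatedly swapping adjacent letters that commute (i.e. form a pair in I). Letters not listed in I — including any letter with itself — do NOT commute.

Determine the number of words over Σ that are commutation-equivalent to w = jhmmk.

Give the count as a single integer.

5

drop 0:j onto floor
drop 1:h onto {0:j}
drop 2:m onto {1:h}
drop 3:m onto {2:m}
drop 4:k onto floor
ground layer = {0:j, 4:k}
drop-orders for the pieces not yet dropped (sum over which currently-grounded one goes next):
  1 to go: {3} 1  {4} 1
  2 to go: {2,3} 1  {3,4} 2
  3 to go: {1,2,3} 1  {2,3,4} 3
  if 0:j drops first: 4 orders
  if 4:k drops first: 1 orders
heap linearizations: 5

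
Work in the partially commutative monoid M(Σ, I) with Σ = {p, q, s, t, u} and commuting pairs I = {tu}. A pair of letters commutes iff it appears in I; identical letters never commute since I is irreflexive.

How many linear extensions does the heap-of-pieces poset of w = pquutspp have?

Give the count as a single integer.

3

piece 0:p — minimal
piece 1:q rests on {0:p}
piece 2:u rests on {1:q}
piece 3:u rests on {2:u}
piece 4:t rests on {1:q}
piece 5:s rests on {3:u, 4:t}
piece 6:p rests on {5:s}
piece 7:p rests on {6:p}
minimal pieces: {0:p}
ways to finish when only these pieces remain (= sum over removing one remaining piece with nothing left below it):
  1 left: {7}→1
  2 left: {6,7}→1
  3 left: {5,6,7}→1
  4 left: {3,5,6,7}→1  {4,5,6,7}→1
  5 left: {2,3,5,6,7}→1  {3,4,5,6,7}→2
  6 left: {2,3,4,5,6,7}→3
  placing 0:p first → 3 extensions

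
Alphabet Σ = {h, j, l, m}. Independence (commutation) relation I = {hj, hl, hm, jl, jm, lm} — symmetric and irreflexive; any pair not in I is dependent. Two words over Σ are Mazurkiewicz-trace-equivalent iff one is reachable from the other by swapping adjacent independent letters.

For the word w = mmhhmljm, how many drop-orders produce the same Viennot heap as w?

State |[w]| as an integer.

840

piece 0:m — minimal
piece 1:m rests on {0:m}
piece 2:h — minimal
piece 3:h rests on {2:h}
piece 4:m rests on {1:m}
piece 5:l — minimal
piece 6:j — minimal
piece 7:m rests on {4:m}
minimal pieces: {0:m, 2:h, 5:l, 6:j}
ways to finish when only these pieces remain (= sum over removing one remaining piece with nothing left below it):
  1 left: {3}→1  {5}→1  {6}→1  {7}→1
  2 left: {2,3}→1  {3,5}→2  {3,6}→2  {3,7}→2  {4,7}→1  {5,6}→2  {5,7}→2  {6,7}→2
  3 left: {1,4,7}→1  {2,3,5}→3  {2,3,6}→3  {2,3,7}→3  {3,4,7}→3  {3,5,6}→6  {3,5,7}→6  {3,6,7}→6  {4,5,7}→3  {4,6,7}→3  {5,6,7}→6
  4 left: {0,1,4,7}→1  {1,3,4,7}→4  {1,4,5,7}→4  {1,4,6,7}→4  {2,3,4,7}→6  {2,3,5,6}→12  {2,3,5,7}→12  {2,3,6,7}→12  {3,4,5,7}→12  {3,4,6,7}→12  {3,5,6,7}→24  {4,5,6,7}→12
  5 left: {0,1,3,4,7}→5  {0,1,4,5,7}→5  {0,1,4,6,7}→5  {1,2,3,4,7}→10  {1,3,4,5,7}→20  {1,3,4,6,7}→20  {1,4,5,6,7}→20  {2,3,4,5,7}→30  {2,3,4,6,7}→30  {2,3,5,6,7}→60  {3,4,5,6,7}→60
  6 left: {0,1,2,3,4,7}→15  {0,1,3,4,5,7}→30  {0,1,3,4,6,7}→30  {0,1,4,5,6,7}→30  {1,2,3,4,5,7}→60  {1,2,3,4,6,7}→60  {1,3,4,5,6,7}→120  {2,3,4,5,6,7}→180
  placing 0:m first → 420 extensions
  placing 2:h first → 210 extensions
  placing 5:l first → 105 extensions
  placing 6:j first → 105 extensions
total linear extensions = 840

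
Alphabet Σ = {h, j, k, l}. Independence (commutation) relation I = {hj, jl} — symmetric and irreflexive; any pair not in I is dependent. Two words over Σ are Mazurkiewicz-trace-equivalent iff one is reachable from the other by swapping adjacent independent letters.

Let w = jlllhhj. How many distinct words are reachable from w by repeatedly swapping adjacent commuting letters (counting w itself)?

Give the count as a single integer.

21

piece 0:j — minimal
piece 1:l — minimal
piece 2:l rests on {1:l}
piece 3:l rests on {2:l}
piece 4:h rests on {3:l}
piece 5:h rests on {4:h}
piece 6:j rests on {0:j}
minimal pieces: {0:j, 1:l}
ways to finish when only these pieces remain (= sum over removing one remaining piece with nothing left below it):
  1 left: {5}→1  {6}→1
  2 left: {0,6}→1  {4,5}→1  {5,6}→2
  3 left: {0,5,6}→3  {3,4,5}→1  {4,5,6}→3
  4 left: {0,4,5,6}→6  {2,3,4,5}→1  {3,4,5,6}→4
  5 left: {0,3,4,5,6}→10  {1,2,3,4,5}→1  {2,3,4,5,6}→5
  placing 0:j first → 6 extensions
  placing 1:l first → 15 extensions
total linear extensions = 21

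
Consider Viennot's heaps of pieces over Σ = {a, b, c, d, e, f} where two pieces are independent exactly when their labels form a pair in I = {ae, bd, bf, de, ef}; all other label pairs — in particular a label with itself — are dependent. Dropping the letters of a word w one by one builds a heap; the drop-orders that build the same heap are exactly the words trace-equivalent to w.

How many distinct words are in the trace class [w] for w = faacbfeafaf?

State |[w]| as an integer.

#0=f has no predecessor
#1=a depends on [0:f]
#2=a depends on [1:a]
#3=c depends on [2:a]
#4=b depends on [3:c]
#5=f depends on [3:c]
#6=e depends on [4:b]
#7=a depends on [4:b, 5:f]
#8=f depends on [7:a]
#9=a depends on [8:f]
#10=f depends on [9:a]
sources: [0:f]
N(rest) = Σ N(rest − s) over sources s of rest; N(one piece) = 1:
  size 1 → [6]=1  [10]=1
  size 2 → [6,10]=2  [9,10]=1
  size 3 → [6,9,10]=3  [8,9,10]=1
  size 4 → [6,8,9,10]=4  [7,8,9,10]=1
  size 5 → [5,7,8,9,10]=1  [6,7,8,9,10]=5
  size 6 → [4,6,7,8,9,10]=5  [5,6,7,8,9,10]=6
  size 7 → [4,5,6,7,8,9,10]=11
  size 8 → [3,4,5,6,7,8,9,10]=11
  size 9 → [2,3,4,5,6,7,8,9,10]=11
  first=0(f) contributes 11

11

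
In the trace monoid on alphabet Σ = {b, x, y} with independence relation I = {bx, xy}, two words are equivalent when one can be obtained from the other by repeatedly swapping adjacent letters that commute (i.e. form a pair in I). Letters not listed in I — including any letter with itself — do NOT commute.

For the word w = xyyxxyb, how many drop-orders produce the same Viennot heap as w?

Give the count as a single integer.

piece 0:x — minimal
piece 1:y — minimal
piece 2:y rests on {1:y}
piece 3:x rests on {0:x}
piece 4:x rests on {3:x}
piece 5:y rests on {2:y}
piece 6:b rests on {5:y}
minimal pieces: {0:x, 1:y}
ways to finish when only these pieces remain (= sum over removing one remaining piece with nothing left below it):
  1 left: {4}→1  {6}→1
  2 left: {3,4}→1  {4,6}→2  {5,6}→1
  3 left: {0,3,4}→1  {2,5,6}→1  {3,4,6}→3  {4,5,6}→3
  4 left: {0,3,4,6}→4  {1,2,5,6}→1  {2,4,5,6}→4  {3,4,5,6}→6
  5 left: {0,3,4,5,6}→10  {1,2,4,5,6}→5  {2,3,4,5,6}→10
  placing 0:x first → 15 extensions
  placing 1:y first → 20 extensions
total linear extensions = 35

35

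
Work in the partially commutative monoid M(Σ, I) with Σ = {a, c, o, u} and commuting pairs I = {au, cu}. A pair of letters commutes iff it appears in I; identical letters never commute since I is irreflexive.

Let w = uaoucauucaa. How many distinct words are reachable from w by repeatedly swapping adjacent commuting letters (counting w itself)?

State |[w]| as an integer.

112

piece 0:u — minimal
piece 1:a — minimal
piece 2:o rests on {0:u, 1:a}
piece 3:u rests on {2:o}
piece 4:c rests on {2:o}
piece 5:a rests on {4:c}
piece 6:u rests on {3:u}
piece 7:u rests on {6:u}
piece 8:c rests on {5:a}
piece 9:a rests on {8:c}
piece 10:a rests on {9:a}
minimal pieces: {0:u, 1:a}
ways to finish when only these pieces remain (= sum over removing one remaining piece with nothing left below it):
  1 left: {7}→1  {10}→1
  2 left: {6,7}→1  {7,10}→2  {9,10}→1
  3 left: {3,6,7}→1  {6,7,10}→3  {7,9,10}→3  {8,9,10}→1
  4 left: {3,6,7,10}→4  {5,8,9,10}→1  {6,7,9,10}→6  {7,8,9,10}→4
  5 left: {3,6,7,9,10}→10  {4,5,8,9,10}→1  {5,7,8,9,10}→5  {6,7,8,9,10}→10
  6 left: {3,6,7,8,9,10}→20  {4,5,7,8,9,10}→6  {5,6,7,8,9,10}→15
  7 left: {3,5,6,7,8,9,10}→35  {4,5,6,7,8,9,10}→21
  8 left: {3,4,5,6,7,8,9,10}→56
  9 left: {2,3,4,5,6,7,8,9,10}→56
  placing 0:u first → 56 extensions
  placing 1:a first → 56 extensions
total linear extensions = 112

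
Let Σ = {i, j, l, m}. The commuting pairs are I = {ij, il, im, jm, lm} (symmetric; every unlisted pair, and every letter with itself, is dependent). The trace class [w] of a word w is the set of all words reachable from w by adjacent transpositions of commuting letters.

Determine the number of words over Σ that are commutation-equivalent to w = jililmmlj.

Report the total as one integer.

756

0(j) covers ∅
1(i) covers ∅
2(l) covers 0:j
3(i) covers 1:i
4(l) covers 2:l
5(m) covers ∅
6(m) covers 5:m
7(l) covers 4:l
8(j) covers 7:l
floor of heap: 0:j, 1:i, 5:m
completions by unplaced set U, small U first (add the entries for U minus each lowest piece of U):
  |U|=1: {3}:1  {6}:1  {8}:1
  |U|=2: {1,3}:1  {3,6}:2  {3,8}:2  {5,6}:1  {6,8}:2  {7,8}:1
  |U|=3: {1,3,6}:3  {1,3,8}:3  {3,5,6}:3  {3,6,8}:6  {3,7,8}:3  {4,7,8}:1  {5,6,8}:3  {6,7,8}:3
  |U|=4: {1,3,5,6}:6  {1,3,6,8}:12  {1,3,7,8}:6  {2,4,7,8}:1  {3,4,7,8}:4  {3,5,6,8}:12  {3,6,7,8}:12  {4,6,7,8}:4  {5,6,7,8}:6
  |U|=5: {0,2,4,7,8}:1  {1,3,4,7,8}:10  {1,3,5,6,8}:30  {1,3,6,7,8}:30  {2,3,4,7,8}:5  {2,4,6,7,8}:5  {3,4,6,7,8}:20  {3,5,6,7,8}:30  {4,5,6,7,8}:10
  |U|=6: {0,2,3,4,7,8}:6  {0,2,4,6,7,8}:6  {1,2,3,4,7,8}:15  {1,3,4,6,7,8}:60  {1,3,5,6,7,8}:90  {2,3,4,6,7,8}:30  {2,4,5,6,7,8}:15  {3,4,5,6,7,8}:60
  |U|=7: {0,1,2,3,4,7,8}:21  {0,2,3,4,6,7,8}:42  {0,2,4,5,6,7,8}:21  {1,2,3,4,6,7,8}:105  {1,3,4,5,6,7,8}:210  {2,3,4,5,6,7,8}:105
  start at 0(j): 420
  start at 1(i): 168
  start at 5(m): 168
sum over floor = 756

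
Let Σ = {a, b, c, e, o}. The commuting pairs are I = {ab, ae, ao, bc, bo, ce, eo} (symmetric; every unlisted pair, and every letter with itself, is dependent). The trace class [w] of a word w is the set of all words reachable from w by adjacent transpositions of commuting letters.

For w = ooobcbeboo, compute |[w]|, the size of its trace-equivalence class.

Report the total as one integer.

210

#0=o has no predecessor
#1=o depends on [0:o]
#2=o depends on [1:o]
#3=b has no predecessor
#4=c depends on [2:o]
#5=b depends on [3:b]
#6=e depends on [5:b]
#7=b depends on [6:e]
#8=o depends on [4:c]
#9=o depends on [8:o]
sources: [0:o, 3:b]
N(rest) = Σ N(rest − s) over sources s of rest; N(one piece) = 1:
  size 1 → [7]=1  [9]=1
  size 2 → [6,7]=1  [7,9]=2  [8,9]=1
  size 3 → [4,8,9]=1  [5,6,7]=1  [6,7,9]=3  [7,8,9]=3
  size 4 → [2,4,8,9]=1  [3,5,6,7]=1  [4,7,8,9]=4  [5,6,7,9]=4  [6,7,8,9]=6
  size 5 → [1,2,4,8,9]=1  [2,4,7,8,9]=5  [3,5,6,7,9]=5  [4,6,7,8,9]=10  [5,6,7,8,9]=10
  size 6 → [0,1,2,4,8,9]=1  [1,2,4,7,8,9]=6  [2,4,6,7,8,9]=15  [3,5,6,7,8,9]=15  [4,5,6,7,8,9]=20
  size 7 → [0,1,2,4,7,8,9]=7  [1,2,4,6,7,8,9]=21  [2,4,5,6,7,8,9]=35  [3,4,5,6,7,8,9]=35
  size 8 → [0,1,2,4,6,7,8,9]=28  [1,2,4,5,6,7,8,9]=56  [2,3,4,5,6,7,8,9]=70
  first=0(o) contributes 126
  first=3(b) contributes 84
|[w]| = 210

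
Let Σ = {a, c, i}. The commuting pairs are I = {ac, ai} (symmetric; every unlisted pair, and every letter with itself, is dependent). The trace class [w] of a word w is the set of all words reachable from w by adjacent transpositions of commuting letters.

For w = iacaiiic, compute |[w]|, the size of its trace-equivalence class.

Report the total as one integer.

28

drop 0:i onto floor
drop 1:a onto floor
drop 2:c onto {0:i}
drop 3:a onto {1:a}
drop 4:i onto {2:c}
drop 5:i onto {4:i}
drop 6:i onto {5:i}
drop 7:c onto {6:i}
ground layer = {0:i, 1:a}
drop-orders for the pieces not yet dropped (sum over which currently-grounded one goes next):
  1 to go: {3} 1  {7} 1
  2 to go: {1,3} 1  {3,7} 2  {6,7} 1
  3 to go: {1,3,7} 3  {3,6,7} 3  {5,6,7} 1
  4 to go: {1,3,6,7} 6  {3,5,6,7} 4  {4,5,6,7} 1
  5 to go: {1,3,5,6,7} 10  {2,4,5,6,7} 1  {3,4,5,6,7} 5
  6 to go: {0,2,4,5,6,7} 1  {1,3,4,5,6,7} 15  {2,3,4,5,6,7} 6
  if 0:i drops first: 21 orders
  if 1:a drops first: 7 orders
heap linearizations: 28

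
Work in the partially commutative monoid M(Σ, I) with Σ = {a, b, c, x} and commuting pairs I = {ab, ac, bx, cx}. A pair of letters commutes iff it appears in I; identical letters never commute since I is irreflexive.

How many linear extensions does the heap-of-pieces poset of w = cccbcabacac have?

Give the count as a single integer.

#0=c has no predecessor
#1=c depends on [0:c]
#2=c depends on [1:c]
#3=b depends on [2:c]
#4=c depends on [3:b]
#5=a has no predecessor
#6=b depends on [4:c]
#7=a depends on [5:a]
#8=c depends on [6:b]
#9=a depends on [7:a]
#10=c depends on [8:c]
sources: [0:c, 5:a]
N(rest) = Σ N(rest − s) over sources s of rest; N(one piece) = 1:
  size 1 → [9]=1  [10]=1
  size 2 → [7,9]=1  [8,10]=1  [9,10]=2
  size 3 → [5,7,9]=1  [6,8,10]=1  [7,9,10]=3  [8,9,10]=3
  size 4 → [4,6,8,10]=1  [5,7,9,10]=4  [6,8,9,10]=4  [7,8,9,10]=6
  size 5 → [3,4,6,8,10]=1  [4,6,8,9,10]=5  [5,7,8,9,10]=10  [6,7,8,9,10]=10
  size 6 → [2,3,4,6,8,10]=1  [3,4,6,8,9,10]=6  [4,6,7,8,9,10]=15  [5,6,7,8,9,10]=20
  size 7 → [1,2,3,4,6,8,10]=1  [2,3,4,6,8,9,10]=7  [3,4,6,7,8,9,10]=21  [4,5,6,7,8,9,10]=35
  size 8 → [0,1,2,3,4,6,8,10]=1  [1,2,3,4,6,8,9,10]=8  [2,3,4,6,7,8,9,10]=28  [3,4,5,6,7,8,9,10]=56
  size 9 → [0,1,2,3,4,6,8,9,10]=9  [1,2,3,4,6,7,8,9,10]=36  [2,3,4,5,6,7,8,9,10]=84
  first=0(c) contributes 120
  first=5(a) contributes 45
|[w]| = 165

165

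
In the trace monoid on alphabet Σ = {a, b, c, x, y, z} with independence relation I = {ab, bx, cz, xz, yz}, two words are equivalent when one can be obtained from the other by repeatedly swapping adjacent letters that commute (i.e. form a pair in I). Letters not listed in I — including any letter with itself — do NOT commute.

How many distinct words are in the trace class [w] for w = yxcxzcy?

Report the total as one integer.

7

0(y) covers ∅
1(x) covers 0:y
2(c) covers 1:x
3(x) covers 2:c
4(z) covers ∅
5(c) covers 3:x
6(y) covers 5:c
floor of heap: 0:y, 4:z
completions by unplaced set U, small U first (add the entries for U minus each lowest piece of U):
  |U|=1: {4}:1  {6}:1
  |U|=2: {4,6}:2  {5,6}:1
  |U|=3: {3,5,6}:1  {4,5,6}:3
  |U|=4: {2,3,5,6}:1  {3,4,5,6}:4
  |U|=5: {1,2,3,5,6}:1  {2,3,4,5,6}:5
  start at 0(y): 6
  start at 4(z): 1
sum over floor = 7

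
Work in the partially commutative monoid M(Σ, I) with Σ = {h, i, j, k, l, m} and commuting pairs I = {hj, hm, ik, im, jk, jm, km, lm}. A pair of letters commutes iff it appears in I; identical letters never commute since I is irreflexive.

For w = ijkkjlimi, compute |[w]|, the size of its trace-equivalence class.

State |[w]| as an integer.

piece 0:i — minimal
piece 1:j rests on {0:i}
piece 2:k — minimal
piece 3:k rests on {2:k}
piece 4:j rests on {1:j}
piece 5:l rests on {3:k, 4:j}
piece 6:i rests on {5:l}
piece 7:m — minimal
piece 8:i rests on {6:i}
minimal pieces: {0:i, 2:k, 7:m}
ways to finish when only these pieces remain (= sum over removing one remaining piece with nothing left below it):
  1 left: {7}→1  {8}→1
  2 left: {6,8}→1  {7,8}→2
  3 left: {5,6,8}→1  {6,7,8}→3
  4 left: {3,5,6,8}→1  {4,5,6,8}→1  {5,6,7,8}→4
  5 left: {1,4,5,6,8}→1  {2,3,5,6,8}→1  {3,4,5,6,8}→2  {3,5,6,7,8}→5  {4,5,6,7,8}→5
  6 left: {0,1,4,5,6,8}→1  {1,3,4,5,6,8}→3  {1,4,5,6,7,8}→6  {2,3,4,5,6,8}→3  {2,3,5,6,7,8}→6  {3,4,5,6,7,8}→12
  7 left: {0,1,3,4,5,6,8}→4  {0,1,4,5,6,7,8}→7  {1,2,3,4,5,6,8}→6  {1,3,4,5,6,7,8}→21  {2,3,4,5,6,7,8}→21
  placing 0:i first → 48 extensions
  placing 2:k first → 32 extensions
  placing 7:m first → 10 extensions
total linear extensions = 90

90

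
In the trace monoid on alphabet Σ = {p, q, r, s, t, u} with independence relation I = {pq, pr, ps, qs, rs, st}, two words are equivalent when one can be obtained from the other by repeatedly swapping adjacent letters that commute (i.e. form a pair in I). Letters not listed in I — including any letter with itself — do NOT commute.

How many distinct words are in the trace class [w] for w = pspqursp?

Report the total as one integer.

drop 0:p onto floor
drop 1:s onto floor
drop 2:p onto {0:p}
drop 3:q onto floor
drop 4:u onto {1:s, 2:p, 3:q}
drop 5:r onto {4:u}
drop 6:s onto {4:u}
drop 7:p onto {4:u}
ground layer = {0:p, 1:s, 3:q}
drop-orders for the pieces not yet dropped (sum over which currently-grounded one goes next):
  1 to go: {5} 1  {6} 1  {7} 1
  2 to go: {5,6} 2  {5,7} 2  {6,7} 2
  3 to go: {5,6,7} 6
  4 to go: {4,5,6,7} 6
  5 to go: {1,4,5,6,7} 6  {2,4,5,6,7} 6  {3,4,5,6,7} 6
  6 to go: {0,2,4,5,6,7} 6  {1,2,4,5,6,7} 12  {1,3,4,5,6,7} 12  {2,3,4,5,6,7} 12
  if 0:p drops first: 36 orders
  if 1:s drops first: 18 orders
  if 3:q drops first: 18 orders
heap linearizations: 72

72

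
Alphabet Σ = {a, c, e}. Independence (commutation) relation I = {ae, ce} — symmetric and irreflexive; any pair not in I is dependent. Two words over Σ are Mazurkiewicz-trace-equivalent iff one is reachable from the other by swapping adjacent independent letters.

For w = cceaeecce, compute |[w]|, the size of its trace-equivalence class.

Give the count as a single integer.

#0=c has no predecessor
#1=c depends on [0:c]
#2=e has no predecessor
#3=a depends on [1:c]
#4=e depends on [2:e]
#5=e depends on [4:e]
#6=c depends on [3:a]
#7=c depends on [6:c]
#8=e depends on [5:e]
sources: [0:c, 2:e]
N(rest) = Σ N(rest − s) over sources s of rest; N(one piece) = 1:
  size 1 → [7]=1  [8]=1
  size 2 → [5,8]=1  [6,7]=1  [7,8]=2
  size 3 → [3,6,7]=1  [4,5,8]=1  [5,7,8]=3  [6,7,8]=3
  size 4 → [1,3,6,7]=1  [2,4,5,8]=1  [3,6,7,8]=4  [4,5,7,8]=4  [5,6,7,8]=6
  size 5 → [0,1,3,6,7]=1  [1,3,6,7,8]=5  [2,4,5,7,8]=5  [3,5,6,7,8]=10  [4,5,6,7,8]=10
  size 6 → [0,1,3,6,7,8]=6  [1,3,5,6,7,8]=15  [2,4,5,6,7,8]=15  [3,4,5,6,7,8]=20
  size 7 → [0,1,3,5,6,7,8]=21  [1,3,4,5,6,7,8]=35  [2,3,4,5,6,7,8]=35
  first=0(c) contributes 70
  first=2(e) contributes 56
|[w]| = 126

126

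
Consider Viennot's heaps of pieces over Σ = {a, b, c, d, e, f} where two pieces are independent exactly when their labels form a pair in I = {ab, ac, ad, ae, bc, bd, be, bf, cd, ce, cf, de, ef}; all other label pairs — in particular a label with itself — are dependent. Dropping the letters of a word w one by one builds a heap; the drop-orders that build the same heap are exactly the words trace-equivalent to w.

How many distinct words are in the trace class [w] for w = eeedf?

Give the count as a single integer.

10

piece 0:e — minimal
piece 1:e rests on {0:e}
piece 2:e rests on {1:e}
piece 3:d — minimal
piece 4:f rests on {3:d}
minimal pieces: {0:e, 3:d}
ways to finish when only these pieces remain (= sum over removing one remaining piece with nothing left below it):
  1 left: {2}→1  {4}→1
  2 left: {1,2}→1  {2,4}→2  {3,4}→1
  3 left: {0,1,2}→1  {1,2,4}→3  {2,3,4}→3
  placing 0:e first → 6 extensions
  placing 3:d first → 4 extensions
total linear extensions = 10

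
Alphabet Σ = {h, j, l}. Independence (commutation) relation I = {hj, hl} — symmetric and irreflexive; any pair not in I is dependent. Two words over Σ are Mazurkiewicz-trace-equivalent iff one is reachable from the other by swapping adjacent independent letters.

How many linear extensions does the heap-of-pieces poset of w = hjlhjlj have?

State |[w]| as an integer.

21

piece 0:h — minimal
piece 1:j — minimal
piece 2:l rests on {1:j}
piece 3:h rests on {0:h}
piece 4:j rests on {2:l}
piece 5:l rests on {4:j}
piece 6:j rests on {5:l}
minimal pieces: {0:h, 1:j}
ways to finish when only these pieces remain (= sum over removing one remaining piece with nothing left below it):
  1 left: {3}→1  {6}→1
  2 left: {0,3}→1  {3,6}→2  {5,6}→1
  3 left: {0,3,6}→3  {3,5,6}→3  {4,5,6}→1
  4 left: {0,3,5,6}→6  {2,4,5,6}→1  {3,4,5,6}→4
  5 left: {0,3,4,5,6}→10  {1,2,4,5,6}→1  {2,3,4,5,6}→5
  placing 0:h first → 6 extensions
  placing 1:j first → 15 extensions
total linear extensions = 21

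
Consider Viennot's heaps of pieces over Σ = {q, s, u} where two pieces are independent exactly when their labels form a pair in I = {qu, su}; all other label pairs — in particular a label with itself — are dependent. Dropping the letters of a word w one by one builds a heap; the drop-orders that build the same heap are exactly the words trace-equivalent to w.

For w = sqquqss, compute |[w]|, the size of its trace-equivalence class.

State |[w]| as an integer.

piece 0:s — minimal
piece 1:q rests on {0:s}
piece 2:q rests on {1:q}
piece 3:u — minimal
piece 4:q rests on {2:q}
piece 5:s rests on {4:q}
piece 6:s rests on {5:s}
minimal pieces: {0:s, 3:u}
ways to finish when only these pieces remain (= sum over removing one remaining piece with nothing left below it):
  1 left: {3}→1  {6}→1
  2 left: {3,6}→2  {5,6}→1
  3 left: {3,5,6}→3  {4,5,6}→1
  4 left: {2,4,5,6}→1  {3,4,5,6}→4
  5 left: {1,2,4,5,6}→1  {2,3,4,5,6}→5
  placing 0:s first → 6 extensions
  placing 3:u first → 1 extensions
total linear extensions = 7

7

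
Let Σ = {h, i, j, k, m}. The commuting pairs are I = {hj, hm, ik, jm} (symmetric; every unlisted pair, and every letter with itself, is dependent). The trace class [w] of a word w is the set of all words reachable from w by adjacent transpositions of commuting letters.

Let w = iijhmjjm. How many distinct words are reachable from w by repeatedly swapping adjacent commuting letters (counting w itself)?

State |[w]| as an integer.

60

0(i) covers ∅
1(i) covers 0:i
2(j) covers 1:i
3(h) covers 1:i
4(m) covers 1:i
5(j) covers 2:j
6(j) covers 5:j
7(m) covers 4:m
floor of heap: 0:i
completions by unplaced set U, small U first (add the entries for U minus each lowest piece of U):
  |U|=1: {3}:1  {6}:1  {7}:1
  |U|=2: {3,6}:2  {3,7}:2  {4,7}:1  {5,6}:1  {6,7}:2
  |U|=3: {2,5,6}:1  {3,4,7}:3  {3,5,6}:3  {3,6,7}:6  {4,6,7}:3  {5,6,7}:3
  |U|=4: {2,3,5,6}:4  {2,5,6,7}:4  {3,4,6,7}:12  {3,5,6,7}:12  {4,5,6,7}:6
  |U|=5: {2,3,5,6,7}:20  {2,4,5,6,7}:10  {3,4,5,6,7}:30
  |U|=6: {2,3,4,5,6,7}:60
  start at 0(i): 60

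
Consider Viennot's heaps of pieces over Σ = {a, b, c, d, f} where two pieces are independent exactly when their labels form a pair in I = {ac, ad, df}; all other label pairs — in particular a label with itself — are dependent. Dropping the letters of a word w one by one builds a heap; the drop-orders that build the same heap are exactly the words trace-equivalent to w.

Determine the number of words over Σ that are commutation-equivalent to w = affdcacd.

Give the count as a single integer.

#0=a has no predecessor
#1=f depends on [0:a]
#2=f depends on [1:f]
#3=d has no predecessor
#4=c depends on [2:f, 3:d]
#5=a depends on [2:f]
#6=c depends on [4:c]
#7=d depends on [6:c]
sources: [0:a, 3:d]
N(rest) = Σ N(rest − s) over sources s of rest; N(one piece) = 1:
  size 1 → [5]=1  [7]=1
  size 2 → [5,7]=2  [6,7]=1
  size 3 → [4,6,7]=1  [5,6,7]=3
  size 4 → [3,4,6,7]=1  [4,5,6,7]=4
  size 5 → [2,4,5,6,7]=4  [3,4,5,6,7]=5
  size 6 → [1,2,4,5,6,7]=4  [2,3,4,5,6,7]=9
  first=0(a) contributes 13
  first=3(d) contributes 4
|[w]| = 17

17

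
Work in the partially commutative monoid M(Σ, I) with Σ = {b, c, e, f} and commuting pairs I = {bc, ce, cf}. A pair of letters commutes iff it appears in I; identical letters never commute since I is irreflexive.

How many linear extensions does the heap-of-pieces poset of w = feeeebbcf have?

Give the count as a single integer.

piece 0:f — minimal
piece 1:e rests on {0:f}
piece 2:e rests on {1:e}
piece 3:e rests on {2:e}
piece 4:e rests on {3:e}
piece 5:b rests on {4:e}
piece 6:b rests on {5:b}
piece 7:c — minimal
piece 8:f rests on {6:b}
minimal pieces: {0:f, 7:c}
ways to finish when only these pieces remain (= sum over removing one remaining piece with nothing left below it):
  1 left: {7}→1  {8}→1
  2 left: {6,8}→1  {7,8}→2
  3 left: {5,6,8}→1  {6,7,8}→3
  4 left: {4,5,6,8}→1  {5,6,7,8}→4
  5 left: {3,4,5,6,8}→1  {4,5,6,7,8}→5
  6 left: {2,3,4,5,6,8}→1  {3,4,5,6,7,8}→6
  7 left: {1,2,3,4,5,6,8}→1  {2,3,4,5,6,7,8}→7
  placing 0:f first → 8 extensions
  placing 7:c first → 1 extensions
total linear extensions = 9

9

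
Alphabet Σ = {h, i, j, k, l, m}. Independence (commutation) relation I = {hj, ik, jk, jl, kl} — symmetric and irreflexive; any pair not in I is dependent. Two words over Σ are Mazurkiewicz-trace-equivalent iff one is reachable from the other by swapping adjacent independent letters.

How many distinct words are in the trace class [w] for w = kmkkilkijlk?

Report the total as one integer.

252

0(k) covers ∅
1(m) covers 0:k
2(k) covers 1:m
3(k) covers 2:k
4(i) covers 1:m
5(l) covers 4:i
6(k) covers 3:k
7(i) covers 5:l
8(j) covers 7:i
9(l) covers 7:i
10(k) covers 6:k
floor of heap: 0:k
completions by unplaced set U, small U first (add the entries for U minus each lowest piece of U):
  |U|=1: {8}:1  {9}:1  {10}:1
  |U|=2: {6,10}:1  {8,9}:2  {8,10}:2  {9,10}:2
  |U|=3: {3,6,10}:1  {6,8,10}:3  {6,9,10}:3  {7,8,9}:2  {8,9,10}:6
  |U|=4: {2,3,6,10}:1  {3,6,8,10}:4  {3,6,9,10}:4  {5,7,8,9}:2  {6,8,9,10}:12  {7,8,9,10}:8
  |U|=5: {2,3,6,8,10}:5  {2,3,6,9,10}:5  {3,6,8,9,10}:20  {4,5,7,8,9}:2  {5,7,8,9,10}:10  {6,7,8,9,10}:20
  |U|=6: {2,3,6,8,9,10}:30  {3,6,7,8,9,10}:40  {4,5,7,8,9,10}:12  {5,6,7,8,9,10}:30
  |U|=7: {2,3,6,7,8,9,10}:70  {3,5,6,7,8,9,10}:70  {4,5,6,7,8,9,10}:42
  |U|=8: {2,3,5,6,7,8,9,10}:140  {3,4,5,6,7,8,9,10}:112
  |U|=9: {2,3,4,5,6,7,8,9,10}:252
  start at 0(k): 252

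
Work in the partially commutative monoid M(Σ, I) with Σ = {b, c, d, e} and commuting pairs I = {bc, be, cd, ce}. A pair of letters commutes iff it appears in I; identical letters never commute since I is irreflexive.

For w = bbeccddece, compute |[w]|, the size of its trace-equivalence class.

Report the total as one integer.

360

#0=b has no predecessor
#1=b depends on [0:b]
#2=e has no predecessor
#3=c has no predecessor
#4=c depends on [3:c]
#5=d depends on [1:b, 2:e]
#6=d depends on [5:d]
#7=e depends on [6:d]
#8=c depends on [4:c]
#9=e depends on [7:e]
sources: [0:b, 2:e, 3:c]
N(rest) = Σ N(rest − s) over sources s of rest; N(one piece) = 1:
  size 1 → [8]=1  [9]=1
  size 2 → [4,8]=1  [7,9]=1  [8,9]=2
  size 3 → [3,4,8]=1  [4,8,9]=3  [6,7,9]=1  [7,8,9]=3
  size 4 → [3,4,8,9]=4  [4,7,8,9]=6  [5,6,7,9]=1  [6,7,8,9]=4
  size 5 → [1,5,6,7,9]=1  [2,5,6,7,9]=1  [3,4,7,8,9]=10  [4,6,7,8,9]=10  [5,6,7,8,9]=5
  size 6 → [0,1,5,6,7,9]=1  [1,2,5,6,7,9]=2  [1,5,6,7,8,9]=6  [2,5,6,7,8,9]=6  [3,4,6,7,8,9]=20  [4,5,6,7,8,9]=15
  size 7 → [0,1,2,5,6,7,9]=3  [0,1,5,6,7,8,9]=7  [1,2,5,6,7,8,9]=14  [1,4,5,6,7,8,9]=21  [2,4,5,6,7,8,9]=21  [3,4,5,6,7,8,9]=35
  size 8 → [0,1,2,5,6,7,8,9]=24  [0,1,4,5,6,7,8,9]=28  [1,2,4,5,6,7,8,9]=56  [1,3,4,5,6,7,8,9]=56  [2,3,4,5,6,7,8,9]=56
  first=0(b) contributes 168
  first=2(e) contributes 84
  first=3(c) contributes 108
|[w]| = 360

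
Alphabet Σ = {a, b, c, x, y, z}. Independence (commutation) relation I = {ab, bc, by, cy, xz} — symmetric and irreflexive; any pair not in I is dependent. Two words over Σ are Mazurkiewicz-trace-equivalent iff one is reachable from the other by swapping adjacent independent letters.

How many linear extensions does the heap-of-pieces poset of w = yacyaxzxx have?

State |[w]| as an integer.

8

0(y) covers ∅
1(a) covers 0:y
2(c) covers 1:a
3(y) covers 1:a
4(a) covers 2:c, 3:y
5(x) covers 4:a
6(z) covers 4:a
7(x) covers 5:x
8(x) covers 7:x
floor of heap: 0:y
completions by unplaced set U, small U first (add the entries for U minus each lowest piece of U):
  |U|=1: {6}:1  {8}:1
  |U|=2: {6,8}:2  {7,8}:1
  |U|=3: {5,7,8}:1  {6,7,8}:3
  |U|=4: {5,6,7,8}:4
  |U|=5: {4,5,6,7,8}:4
  |U|=6: {2,4,5,6,7,8}:4  {3,4,5,6,7,8}:4
  |U|=7: {2,3,4,5,6,7,8}:8
  start at 0(y): 8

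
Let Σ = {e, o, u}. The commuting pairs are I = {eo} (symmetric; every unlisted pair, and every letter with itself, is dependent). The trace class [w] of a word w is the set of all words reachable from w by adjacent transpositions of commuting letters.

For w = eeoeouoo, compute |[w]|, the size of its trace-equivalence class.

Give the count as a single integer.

piece 0:e — minimal
piece 1:e rests on {0:e}
piece 2:o — minimal
piece 3:e rests on {1:e}
piece 4:o rests on {2:o}
piece 5:u rests on {3:e, 4:o}
piece 6:o rests on {5:u}
piece 7:o rests on {6:o}
minimal pieces: {0:e, 2:o}
ways to finish when only these pieces remain (= sum over removing one remaining piece with nothing left below it):
  1 left: {7}→1
  2 left: {6,7}→1
  3 left: {5,6,7}→1
  4 left: {3,5,6,7}→1  {4,5,6,7}→1
  5 left: {1,3,5,6,7}→1  {2,4,5,6,7}→1  {3,4,5,6,7}→2
  6 left: {0,1,3,5,6,7}→1  {1,3,4,5,6,7}→3  {2,3,4,5,6,7}→3
  placing 0:e first → 6 extensions
  placing 2:o first → 4 extensions
total linear extensions = 10

10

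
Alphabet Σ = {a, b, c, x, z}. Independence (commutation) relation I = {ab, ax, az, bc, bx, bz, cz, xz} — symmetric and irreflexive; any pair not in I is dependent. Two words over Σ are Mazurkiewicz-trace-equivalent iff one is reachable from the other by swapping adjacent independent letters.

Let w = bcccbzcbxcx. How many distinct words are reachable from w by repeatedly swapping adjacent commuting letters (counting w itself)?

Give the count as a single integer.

drop 0:b onto floor
drop 1:c onto floor
drop 2:c onto {1:c}
drop 3:c onto {2:c}
drop 4:b onto {0:b}
drop 5:z onto floor
drop 6:c onto {3:c}
drop 7:b onto {4:b}
drop 8:x onto {6:c}
drop 9:c onto {8:x}
drop 10:x onto {9:c}
ground layer = {0:b, 1:c, 5:z}
drop-orders for the pieces not yet dropped (sum over which currently-grounded one goes next):
  1 to go: {5} 1  {7} 1  {10} 1
  2 to go: {4,7} 1  {5,7} 2  {5,10} 2  {7,10} 2  {9,10} 1
  3 to go: {0,4,7} 1  {4,5,7} 3  {4,7,10} 3  {5,7,10} 6  {5,9,10} 3  {7,9,10} 3  {8,9,10} 1
  4 to go: {0,4,5,7} 4  {0,4,7,10} 4  {4,5,7,10} 12  {4,7,9,10} 6  {5,7,9,10} 12  {5,8,9,10} 4  {6,8,9,10} 1  {7,8,9,10} 4
  5 to go: {0,4,5,7,10} 20  {0,4,7,9,10} 10  {3,6,8,9,10} 1  {4,5,7,9,10} 30  {4,7,8,9,10} 10  {5,6,8,9,10} 5  {5,7,8,9,10} 20  {6,7,8,9,10} 5
  6 to go: {0,4,5,7,9,10} 60  {0,4,7,8,9,10} 20  {2,3,6,8,9,10} 1  {3,5,6,8,9,10} 6  {3,6,7,8,9,10} 6  {4,5,7,8,9,10} 60  {4,6,7,8,9,10} 15  {5,6,7,8,9,10} 30
  7 to go: {0,4,5,7,8,9,10} 140  {0,4,6,7,8,9,10} 35  {1,2,3,6,8,9,10} 1  {2,3,5,6,8,9,10} 7  {2,3,6,7,8,9,10} 7  {3,4,6,7,8,9,10} 21  {3,5,6,7,8,9,10} 42  {4,5,6,7,8,9,10} 105
  8 to go: {0,3,4,6,7,8,9,10} 56  {0,4,5,6,7,8,9,10} 280  {1,2,3,5,6,8,9,10} 8  {1,2,3,6,7,8,9,10} 8  {2,3,4,6,7,8,9,10} 28  {2,3,5,6,7,8,9,10} 56  {3,4,5,6,7,8,9,10} 168
  9 to go: {0,2,3,4,6,7,8,9,10} 84  {0,3,4,5,6,7,8,9,10} 504  {1,2,3,4,6,7,8,9,10} 36  {1,2,3,5,6,7,8,9,10} 72  {2,3,4,5,6,7,8,9,10} 252
  if 0:b drops first: 360 orders
  if 1:c drops first: 840 orders
  if 5:z drops first: 120 orders
heap linearizations: 1320

1320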